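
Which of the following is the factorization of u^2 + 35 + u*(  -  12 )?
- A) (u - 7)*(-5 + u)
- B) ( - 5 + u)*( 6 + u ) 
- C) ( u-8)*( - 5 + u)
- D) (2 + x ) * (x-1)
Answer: A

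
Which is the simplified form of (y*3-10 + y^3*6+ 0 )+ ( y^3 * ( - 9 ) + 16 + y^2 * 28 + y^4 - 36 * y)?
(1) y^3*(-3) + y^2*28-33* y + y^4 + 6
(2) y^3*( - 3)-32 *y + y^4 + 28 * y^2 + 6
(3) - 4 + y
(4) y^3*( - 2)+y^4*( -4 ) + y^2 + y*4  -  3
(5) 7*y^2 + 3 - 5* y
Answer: 1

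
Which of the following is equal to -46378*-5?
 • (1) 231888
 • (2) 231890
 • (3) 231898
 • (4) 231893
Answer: 2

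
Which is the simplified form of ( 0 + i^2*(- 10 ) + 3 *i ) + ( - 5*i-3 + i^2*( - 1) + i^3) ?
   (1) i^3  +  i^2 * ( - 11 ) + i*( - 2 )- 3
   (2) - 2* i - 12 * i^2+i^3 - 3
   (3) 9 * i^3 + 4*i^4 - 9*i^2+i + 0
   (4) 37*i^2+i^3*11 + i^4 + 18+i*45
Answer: 1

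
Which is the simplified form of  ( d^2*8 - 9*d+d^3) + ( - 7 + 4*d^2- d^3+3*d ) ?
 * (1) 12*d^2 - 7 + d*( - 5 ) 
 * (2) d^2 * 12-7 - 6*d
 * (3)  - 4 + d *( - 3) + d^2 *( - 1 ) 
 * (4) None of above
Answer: 2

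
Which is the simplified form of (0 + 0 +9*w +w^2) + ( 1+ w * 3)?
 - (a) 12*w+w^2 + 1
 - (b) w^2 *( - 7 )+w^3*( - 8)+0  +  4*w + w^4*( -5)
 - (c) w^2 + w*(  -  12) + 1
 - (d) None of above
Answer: a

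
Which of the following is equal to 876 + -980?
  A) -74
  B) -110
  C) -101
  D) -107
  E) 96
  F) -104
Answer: F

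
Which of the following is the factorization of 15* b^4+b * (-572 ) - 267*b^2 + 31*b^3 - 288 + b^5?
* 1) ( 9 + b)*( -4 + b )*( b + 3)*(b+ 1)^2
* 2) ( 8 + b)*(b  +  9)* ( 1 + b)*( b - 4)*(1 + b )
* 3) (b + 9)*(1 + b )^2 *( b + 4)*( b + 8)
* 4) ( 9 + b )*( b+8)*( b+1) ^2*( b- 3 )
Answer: 2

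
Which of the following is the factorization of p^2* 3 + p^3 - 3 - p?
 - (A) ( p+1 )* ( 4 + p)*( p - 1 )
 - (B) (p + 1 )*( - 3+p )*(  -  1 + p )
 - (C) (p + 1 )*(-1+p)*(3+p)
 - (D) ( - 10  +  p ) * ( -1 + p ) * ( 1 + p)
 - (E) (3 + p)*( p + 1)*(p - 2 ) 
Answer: C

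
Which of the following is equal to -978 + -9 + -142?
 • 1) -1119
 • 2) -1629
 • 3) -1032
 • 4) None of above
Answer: 4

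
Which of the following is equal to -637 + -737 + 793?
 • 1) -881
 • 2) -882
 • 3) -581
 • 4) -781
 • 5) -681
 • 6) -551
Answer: 3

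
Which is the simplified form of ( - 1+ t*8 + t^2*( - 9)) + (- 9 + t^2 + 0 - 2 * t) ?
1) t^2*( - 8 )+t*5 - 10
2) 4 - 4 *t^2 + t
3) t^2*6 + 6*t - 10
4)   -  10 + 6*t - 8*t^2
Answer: 4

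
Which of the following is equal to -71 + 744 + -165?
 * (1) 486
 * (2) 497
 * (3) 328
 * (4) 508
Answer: 4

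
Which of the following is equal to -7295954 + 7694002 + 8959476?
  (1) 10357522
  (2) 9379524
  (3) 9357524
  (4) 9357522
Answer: 3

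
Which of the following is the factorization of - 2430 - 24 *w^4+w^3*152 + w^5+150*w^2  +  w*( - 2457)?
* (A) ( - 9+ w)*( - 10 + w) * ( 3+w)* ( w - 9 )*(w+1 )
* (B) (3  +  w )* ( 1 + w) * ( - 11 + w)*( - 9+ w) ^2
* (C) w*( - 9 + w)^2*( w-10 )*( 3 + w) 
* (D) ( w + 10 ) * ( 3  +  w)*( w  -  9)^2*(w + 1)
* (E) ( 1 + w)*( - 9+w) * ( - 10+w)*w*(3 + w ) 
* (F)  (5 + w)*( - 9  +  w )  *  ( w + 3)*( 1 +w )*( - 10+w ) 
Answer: A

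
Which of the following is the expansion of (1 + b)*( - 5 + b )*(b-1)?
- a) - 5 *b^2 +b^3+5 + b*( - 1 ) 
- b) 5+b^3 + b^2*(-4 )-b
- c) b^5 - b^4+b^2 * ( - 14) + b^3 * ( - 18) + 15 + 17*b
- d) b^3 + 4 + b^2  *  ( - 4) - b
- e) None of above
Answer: a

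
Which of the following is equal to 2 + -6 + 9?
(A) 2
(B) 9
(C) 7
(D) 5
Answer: D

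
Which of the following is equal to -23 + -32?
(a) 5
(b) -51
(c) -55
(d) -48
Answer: c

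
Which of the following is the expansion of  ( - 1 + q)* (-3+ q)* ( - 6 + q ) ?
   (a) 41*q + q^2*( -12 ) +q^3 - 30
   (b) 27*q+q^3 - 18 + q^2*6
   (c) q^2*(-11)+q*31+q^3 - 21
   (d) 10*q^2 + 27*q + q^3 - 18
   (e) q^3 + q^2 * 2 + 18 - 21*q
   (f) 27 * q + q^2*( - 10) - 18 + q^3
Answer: f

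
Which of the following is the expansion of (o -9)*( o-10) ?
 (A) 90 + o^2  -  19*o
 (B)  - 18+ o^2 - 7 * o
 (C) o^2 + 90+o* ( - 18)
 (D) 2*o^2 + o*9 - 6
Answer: A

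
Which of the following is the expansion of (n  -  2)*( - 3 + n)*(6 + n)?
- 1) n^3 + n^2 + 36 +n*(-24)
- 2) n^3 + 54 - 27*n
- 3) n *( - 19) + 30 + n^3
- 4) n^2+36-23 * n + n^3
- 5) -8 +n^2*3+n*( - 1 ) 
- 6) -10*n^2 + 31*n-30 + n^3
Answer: 1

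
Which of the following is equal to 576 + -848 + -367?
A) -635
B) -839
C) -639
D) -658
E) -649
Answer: C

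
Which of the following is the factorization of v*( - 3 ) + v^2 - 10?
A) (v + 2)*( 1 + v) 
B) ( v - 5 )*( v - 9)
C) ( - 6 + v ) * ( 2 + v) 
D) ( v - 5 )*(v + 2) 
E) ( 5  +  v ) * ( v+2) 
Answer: D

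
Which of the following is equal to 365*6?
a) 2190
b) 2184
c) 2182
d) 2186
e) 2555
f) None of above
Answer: a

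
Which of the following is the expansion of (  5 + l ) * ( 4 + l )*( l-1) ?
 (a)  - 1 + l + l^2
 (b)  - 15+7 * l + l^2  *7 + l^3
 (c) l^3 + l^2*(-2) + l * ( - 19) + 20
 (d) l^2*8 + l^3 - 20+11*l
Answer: d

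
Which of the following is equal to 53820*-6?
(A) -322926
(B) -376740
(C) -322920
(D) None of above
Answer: C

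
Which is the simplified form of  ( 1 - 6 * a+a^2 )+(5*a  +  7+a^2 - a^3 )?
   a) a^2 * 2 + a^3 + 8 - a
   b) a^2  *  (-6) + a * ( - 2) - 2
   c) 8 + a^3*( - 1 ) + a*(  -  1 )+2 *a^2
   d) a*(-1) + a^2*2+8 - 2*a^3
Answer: c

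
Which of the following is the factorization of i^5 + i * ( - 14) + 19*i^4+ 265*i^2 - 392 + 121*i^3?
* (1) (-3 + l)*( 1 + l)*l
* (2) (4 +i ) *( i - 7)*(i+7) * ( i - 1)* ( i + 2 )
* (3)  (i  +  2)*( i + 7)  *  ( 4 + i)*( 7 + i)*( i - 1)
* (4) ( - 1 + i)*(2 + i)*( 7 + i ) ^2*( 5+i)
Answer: 3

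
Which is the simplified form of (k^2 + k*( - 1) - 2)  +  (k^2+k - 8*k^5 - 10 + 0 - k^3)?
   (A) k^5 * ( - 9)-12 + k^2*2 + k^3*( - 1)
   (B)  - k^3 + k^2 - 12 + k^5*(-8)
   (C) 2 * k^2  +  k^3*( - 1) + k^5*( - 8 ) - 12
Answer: C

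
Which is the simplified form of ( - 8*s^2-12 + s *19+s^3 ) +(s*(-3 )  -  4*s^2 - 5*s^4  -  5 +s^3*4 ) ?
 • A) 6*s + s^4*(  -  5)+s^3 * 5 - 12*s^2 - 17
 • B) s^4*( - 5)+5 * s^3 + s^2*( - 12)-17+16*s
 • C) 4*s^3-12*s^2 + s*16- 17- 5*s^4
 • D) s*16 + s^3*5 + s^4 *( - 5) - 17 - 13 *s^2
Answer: B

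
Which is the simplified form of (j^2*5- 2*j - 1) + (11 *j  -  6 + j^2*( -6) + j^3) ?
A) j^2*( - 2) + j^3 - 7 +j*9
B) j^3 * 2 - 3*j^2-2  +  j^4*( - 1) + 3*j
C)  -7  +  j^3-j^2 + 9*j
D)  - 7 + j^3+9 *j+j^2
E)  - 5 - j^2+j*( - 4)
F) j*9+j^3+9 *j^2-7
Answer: C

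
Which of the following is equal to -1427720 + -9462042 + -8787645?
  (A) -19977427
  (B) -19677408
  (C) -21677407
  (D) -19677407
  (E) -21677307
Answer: D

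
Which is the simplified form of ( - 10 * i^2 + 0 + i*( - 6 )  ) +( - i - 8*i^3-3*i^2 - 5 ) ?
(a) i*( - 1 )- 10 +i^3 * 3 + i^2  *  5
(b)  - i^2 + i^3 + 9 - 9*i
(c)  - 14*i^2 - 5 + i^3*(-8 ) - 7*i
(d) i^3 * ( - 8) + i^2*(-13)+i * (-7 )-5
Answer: d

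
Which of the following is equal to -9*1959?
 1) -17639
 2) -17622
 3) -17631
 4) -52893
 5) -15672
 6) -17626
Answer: 3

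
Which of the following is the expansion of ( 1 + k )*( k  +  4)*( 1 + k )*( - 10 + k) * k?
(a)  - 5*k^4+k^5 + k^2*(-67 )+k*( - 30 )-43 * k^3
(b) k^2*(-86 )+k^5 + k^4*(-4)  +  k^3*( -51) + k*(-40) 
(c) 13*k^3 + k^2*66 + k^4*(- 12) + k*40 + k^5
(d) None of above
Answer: b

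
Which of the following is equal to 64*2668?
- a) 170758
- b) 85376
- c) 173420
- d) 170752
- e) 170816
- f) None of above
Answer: d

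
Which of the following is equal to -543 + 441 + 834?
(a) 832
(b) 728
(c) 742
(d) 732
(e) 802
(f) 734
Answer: d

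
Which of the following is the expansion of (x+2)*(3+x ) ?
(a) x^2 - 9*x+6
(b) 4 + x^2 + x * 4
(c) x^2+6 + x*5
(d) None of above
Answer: c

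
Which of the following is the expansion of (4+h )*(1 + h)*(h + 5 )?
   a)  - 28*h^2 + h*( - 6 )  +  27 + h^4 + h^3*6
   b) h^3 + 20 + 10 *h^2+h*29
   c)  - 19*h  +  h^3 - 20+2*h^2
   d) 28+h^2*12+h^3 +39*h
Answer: b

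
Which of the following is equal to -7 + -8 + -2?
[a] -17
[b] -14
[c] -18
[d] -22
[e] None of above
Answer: a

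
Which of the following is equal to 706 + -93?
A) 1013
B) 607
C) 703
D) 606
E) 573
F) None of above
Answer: F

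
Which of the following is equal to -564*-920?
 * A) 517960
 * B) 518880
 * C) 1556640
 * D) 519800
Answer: B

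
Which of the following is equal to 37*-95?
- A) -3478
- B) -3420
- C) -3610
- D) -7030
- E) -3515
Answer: E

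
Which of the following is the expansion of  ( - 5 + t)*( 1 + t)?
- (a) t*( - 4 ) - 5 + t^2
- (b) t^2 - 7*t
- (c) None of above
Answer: a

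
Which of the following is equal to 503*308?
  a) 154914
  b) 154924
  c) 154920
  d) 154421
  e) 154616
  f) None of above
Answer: b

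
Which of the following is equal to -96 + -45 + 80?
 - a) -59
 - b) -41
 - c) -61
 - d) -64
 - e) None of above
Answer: c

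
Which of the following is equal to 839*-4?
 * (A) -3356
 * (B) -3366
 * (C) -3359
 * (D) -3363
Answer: A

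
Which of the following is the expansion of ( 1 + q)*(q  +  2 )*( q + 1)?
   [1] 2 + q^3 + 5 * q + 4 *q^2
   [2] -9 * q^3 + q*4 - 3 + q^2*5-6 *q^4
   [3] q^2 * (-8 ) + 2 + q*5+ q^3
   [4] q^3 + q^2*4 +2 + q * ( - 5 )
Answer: 1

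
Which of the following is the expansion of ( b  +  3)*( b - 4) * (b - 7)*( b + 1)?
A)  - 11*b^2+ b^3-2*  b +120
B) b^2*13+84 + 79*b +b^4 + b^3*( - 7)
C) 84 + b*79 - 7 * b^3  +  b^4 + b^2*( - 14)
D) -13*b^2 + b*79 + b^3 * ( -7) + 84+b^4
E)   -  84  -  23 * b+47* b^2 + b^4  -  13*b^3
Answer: D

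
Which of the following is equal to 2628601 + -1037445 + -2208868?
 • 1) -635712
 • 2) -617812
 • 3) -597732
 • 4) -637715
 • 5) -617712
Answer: 5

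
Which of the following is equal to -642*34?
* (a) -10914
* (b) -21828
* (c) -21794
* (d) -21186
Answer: b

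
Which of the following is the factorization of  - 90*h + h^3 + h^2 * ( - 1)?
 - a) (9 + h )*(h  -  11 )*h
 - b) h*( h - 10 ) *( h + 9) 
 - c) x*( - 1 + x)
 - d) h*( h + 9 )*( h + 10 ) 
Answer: b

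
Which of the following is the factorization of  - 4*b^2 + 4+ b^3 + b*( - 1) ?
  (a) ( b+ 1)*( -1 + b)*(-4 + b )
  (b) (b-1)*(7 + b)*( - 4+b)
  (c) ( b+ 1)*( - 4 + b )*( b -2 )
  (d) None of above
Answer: a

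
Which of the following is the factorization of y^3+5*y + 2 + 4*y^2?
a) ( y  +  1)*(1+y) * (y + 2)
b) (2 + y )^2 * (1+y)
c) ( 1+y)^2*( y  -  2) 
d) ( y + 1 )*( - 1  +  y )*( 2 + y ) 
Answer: a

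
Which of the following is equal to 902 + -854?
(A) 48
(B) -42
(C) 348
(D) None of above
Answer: A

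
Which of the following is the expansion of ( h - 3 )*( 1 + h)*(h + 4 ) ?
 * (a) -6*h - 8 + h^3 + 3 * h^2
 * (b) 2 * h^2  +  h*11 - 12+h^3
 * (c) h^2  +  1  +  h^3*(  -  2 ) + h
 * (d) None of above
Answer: d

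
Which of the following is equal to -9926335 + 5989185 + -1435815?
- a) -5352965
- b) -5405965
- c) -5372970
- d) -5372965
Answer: d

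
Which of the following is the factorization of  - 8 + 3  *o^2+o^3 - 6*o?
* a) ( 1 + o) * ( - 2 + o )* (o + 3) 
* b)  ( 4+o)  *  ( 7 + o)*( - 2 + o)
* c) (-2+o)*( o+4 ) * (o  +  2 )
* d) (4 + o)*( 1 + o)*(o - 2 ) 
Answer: d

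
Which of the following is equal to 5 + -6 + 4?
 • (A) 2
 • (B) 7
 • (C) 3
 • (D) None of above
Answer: C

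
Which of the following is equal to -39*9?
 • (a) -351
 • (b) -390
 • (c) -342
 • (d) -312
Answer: a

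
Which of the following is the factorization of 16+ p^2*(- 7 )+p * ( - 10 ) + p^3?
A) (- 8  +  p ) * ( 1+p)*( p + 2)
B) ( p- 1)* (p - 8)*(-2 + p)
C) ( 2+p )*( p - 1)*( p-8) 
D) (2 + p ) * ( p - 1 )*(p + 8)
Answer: C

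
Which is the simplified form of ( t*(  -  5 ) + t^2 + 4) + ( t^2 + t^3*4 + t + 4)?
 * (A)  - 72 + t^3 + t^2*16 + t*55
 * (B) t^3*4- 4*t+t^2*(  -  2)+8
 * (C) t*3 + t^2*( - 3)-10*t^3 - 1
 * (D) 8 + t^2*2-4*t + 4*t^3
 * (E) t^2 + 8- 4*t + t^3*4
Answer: D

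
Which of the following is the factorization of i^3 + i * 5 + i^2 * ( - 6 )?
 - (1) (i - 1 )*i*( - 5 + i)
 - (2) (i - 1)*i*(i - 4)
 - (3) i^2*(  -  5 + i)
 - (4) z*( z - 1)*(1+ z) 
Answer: 1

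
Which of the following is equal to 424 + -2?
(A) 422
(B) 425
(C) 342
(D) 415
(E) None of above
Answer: A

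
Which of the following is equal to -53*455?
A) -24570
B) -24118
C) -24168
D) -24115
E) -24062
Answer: D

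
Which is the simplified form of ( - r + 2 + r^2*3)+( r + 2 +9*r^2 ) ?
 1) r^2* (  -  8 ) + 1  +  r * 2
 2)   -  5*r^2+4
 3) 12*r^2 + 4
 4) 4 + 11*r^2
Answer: 3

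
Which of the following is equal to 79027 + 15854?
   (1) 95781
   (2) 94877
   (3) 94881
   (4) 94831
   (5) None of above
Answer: 3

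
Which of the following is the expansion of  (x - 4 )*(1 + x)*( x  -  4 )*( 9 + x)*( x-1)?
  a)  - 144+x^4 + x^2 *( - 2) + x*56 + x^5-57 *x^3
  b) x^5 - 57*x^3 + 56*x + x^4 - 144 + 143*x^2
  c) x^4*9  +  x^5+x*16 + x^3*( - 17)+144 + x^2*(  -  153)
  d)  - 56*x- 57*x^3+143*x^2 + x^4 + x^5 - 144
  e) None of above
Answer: b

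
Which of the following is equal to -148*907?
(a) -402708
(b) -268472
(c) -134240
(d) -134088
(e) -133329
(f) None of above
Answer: f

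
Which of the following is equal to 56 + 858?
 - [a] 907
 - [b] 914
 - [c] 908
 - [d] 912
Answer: b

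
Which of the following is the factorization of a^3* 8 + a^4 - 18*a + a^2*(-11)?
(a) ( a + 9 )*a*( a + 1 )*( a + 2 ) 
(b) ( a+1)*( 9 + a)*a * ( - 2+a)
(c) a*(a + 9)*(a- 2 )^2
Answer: b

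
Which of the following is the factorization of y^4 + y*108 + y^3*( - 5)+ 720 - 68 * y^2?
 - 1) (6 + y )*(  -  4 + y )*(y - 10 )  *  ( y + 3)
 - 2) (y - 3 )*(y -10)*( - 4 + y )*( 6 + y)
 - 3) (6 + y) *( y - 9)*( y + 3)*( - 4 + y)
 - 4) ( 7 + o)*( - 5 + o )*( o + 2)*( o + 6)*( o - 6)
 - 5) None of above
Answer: 1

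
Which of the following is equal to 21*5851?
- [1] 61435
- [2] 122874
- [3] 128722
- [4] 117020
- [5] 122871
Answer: 5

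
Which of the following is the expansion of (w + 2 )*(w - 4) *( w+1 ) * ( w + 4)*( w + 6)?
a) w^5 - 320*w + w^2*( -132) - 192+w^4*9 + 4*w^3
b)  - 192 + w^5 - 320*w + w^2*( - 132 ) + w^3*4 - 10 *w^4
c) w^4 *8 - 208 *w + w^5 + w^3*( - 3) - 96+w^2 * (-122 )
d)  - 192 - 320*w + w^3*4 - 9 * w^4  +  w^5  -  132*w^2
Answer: a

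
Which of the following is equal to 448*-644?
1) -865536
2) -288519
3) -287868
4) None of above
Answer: 4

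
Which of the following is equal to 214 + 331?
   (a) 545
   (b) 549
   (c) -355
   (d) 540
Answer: a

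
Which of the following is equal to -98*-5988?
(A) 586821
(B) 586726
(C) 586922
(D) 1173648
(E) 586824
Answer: E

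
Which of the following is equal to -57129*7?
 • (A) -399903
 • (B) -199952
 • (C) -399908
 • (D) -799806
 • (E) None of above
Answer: A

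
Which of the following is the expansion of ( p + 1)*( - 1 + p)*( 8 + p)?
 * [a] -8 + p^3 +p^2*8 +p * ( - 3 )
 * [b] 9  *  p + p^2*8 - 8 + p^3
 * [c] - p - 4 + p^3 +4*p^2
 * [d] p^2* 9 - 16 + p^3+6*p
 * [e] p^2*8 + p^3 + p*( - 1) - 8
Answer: e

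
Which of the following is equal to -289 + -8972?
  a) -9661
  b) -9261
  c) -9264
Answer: b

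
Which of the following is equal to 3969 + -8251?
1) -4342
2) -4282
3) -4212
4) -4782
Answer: 2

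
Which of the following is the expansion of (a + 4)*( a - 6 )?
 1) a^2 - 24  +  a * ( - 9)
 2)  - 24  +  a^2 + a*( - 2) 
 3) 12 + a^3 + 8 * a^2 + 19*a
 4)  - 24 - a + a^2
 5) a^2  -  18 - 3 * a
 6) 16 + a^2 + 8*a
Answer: 2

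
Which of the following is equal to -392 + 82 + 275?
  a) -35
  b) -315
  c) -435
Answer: a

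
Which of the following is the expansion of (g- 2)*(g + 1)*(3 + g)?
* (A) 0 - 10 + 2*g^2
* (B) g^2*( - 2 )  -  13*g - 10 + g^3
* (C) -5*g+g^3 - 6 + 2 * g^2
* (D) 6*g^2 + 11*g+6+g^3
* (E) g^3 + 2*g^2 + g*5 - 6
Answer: C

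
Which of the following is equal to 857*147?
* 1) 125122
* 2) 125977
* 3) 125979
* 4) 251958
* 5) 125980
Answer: 3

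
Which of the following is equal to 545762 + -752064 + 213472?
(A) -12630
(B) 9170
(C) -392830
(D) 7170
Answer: D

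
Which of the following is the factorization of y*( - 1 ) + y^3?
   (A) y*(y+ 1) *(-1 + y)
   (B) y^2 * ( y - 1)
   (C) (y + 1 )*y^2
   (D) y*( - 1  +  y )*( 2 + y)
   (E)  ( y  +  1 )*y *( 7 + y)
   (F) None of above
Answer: A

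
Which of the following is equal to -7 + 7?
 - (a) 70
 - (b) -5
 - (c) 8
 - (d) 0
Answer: d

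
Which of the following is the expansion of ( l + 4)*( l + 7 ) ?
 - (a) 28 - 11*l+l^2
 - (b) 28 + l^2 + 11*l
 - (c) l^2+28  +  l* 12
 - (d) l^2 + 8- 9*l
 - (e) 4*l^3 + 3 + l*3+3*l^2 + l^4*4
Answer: b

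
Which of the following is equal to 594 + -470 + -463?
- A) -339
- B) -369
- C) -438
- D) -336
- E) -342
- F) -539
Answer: A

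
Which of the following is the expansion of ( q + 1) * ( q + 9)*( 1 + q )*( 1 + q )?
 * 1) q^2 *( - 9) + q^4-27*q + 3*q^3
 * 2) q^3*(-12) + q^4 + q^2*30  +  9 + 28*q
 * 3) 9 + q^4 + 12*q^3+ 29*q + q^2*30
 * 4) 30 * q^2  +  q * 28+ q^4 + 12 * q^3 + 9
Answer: 4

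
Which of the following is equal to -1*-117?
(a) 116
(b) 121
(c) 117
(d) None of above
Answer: c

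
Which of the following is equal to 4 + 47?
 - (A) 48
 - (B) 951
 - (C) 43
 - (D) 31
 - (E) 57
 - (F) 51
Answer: F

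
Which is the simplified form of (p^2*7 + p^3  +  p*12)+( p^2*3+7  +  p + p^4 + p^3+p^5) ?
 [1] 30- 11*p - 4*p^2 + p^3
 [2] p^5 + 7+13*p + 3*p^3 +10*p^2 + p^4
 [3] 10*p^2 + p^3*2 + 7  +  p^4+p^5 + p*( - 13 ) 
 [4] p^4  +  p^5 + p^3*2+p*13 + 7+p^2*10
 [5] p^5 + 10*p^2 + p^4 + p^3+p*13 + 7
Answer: 4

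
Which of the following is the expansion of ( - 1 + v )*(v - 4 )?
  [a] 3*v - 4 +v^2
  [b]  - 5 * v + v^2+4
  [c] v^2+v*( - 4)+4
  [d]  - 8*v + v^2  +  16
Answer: b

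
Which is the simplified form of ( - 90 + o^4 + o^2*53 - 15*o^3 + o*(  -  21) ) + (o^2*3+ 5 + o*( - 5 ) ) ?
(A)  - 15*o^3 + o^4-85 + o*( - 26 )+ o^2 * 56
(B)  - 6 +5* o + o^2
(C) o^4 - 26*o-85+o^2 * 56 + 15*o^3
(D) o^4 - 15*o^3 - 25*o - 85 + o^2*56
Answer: A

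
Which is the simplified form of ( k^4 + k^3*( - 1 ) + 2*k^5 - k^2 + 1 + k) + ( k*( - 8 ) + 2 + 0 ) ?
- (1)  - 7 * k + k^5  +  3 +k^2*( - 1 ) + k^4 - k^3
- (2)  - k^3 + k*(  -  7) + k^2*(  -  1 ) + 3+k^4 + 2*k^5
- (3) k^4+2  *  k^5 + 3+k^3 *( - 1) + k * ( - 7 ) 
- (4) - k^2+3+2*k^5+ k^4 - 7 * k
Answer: 2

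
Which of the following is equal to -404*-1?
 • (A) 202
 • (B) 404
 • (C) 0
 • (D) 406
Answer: B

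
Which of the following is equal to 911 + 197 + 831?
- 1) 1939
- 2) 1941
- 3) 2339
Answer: 1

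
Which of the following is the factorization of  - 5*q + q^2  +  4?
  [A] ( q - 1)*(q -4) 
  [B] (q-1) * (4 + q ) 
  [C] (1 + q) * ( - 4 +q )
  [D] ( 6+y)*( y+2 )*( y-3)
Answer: A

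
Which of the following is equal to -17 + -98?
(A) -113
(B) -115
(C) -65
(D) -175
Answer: B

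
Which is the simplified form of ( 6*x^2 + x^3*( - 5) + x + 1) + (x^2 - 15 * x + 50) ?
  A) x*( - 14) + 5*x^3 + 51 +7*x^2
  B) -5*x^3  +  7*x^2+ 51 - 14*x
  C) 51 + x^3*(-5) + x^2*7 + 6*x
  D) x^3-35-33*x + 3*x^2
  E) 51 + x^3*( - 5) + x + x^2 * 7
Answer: B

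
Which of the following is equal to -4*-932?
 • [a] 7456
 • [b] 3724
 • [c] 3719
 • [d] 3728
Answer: d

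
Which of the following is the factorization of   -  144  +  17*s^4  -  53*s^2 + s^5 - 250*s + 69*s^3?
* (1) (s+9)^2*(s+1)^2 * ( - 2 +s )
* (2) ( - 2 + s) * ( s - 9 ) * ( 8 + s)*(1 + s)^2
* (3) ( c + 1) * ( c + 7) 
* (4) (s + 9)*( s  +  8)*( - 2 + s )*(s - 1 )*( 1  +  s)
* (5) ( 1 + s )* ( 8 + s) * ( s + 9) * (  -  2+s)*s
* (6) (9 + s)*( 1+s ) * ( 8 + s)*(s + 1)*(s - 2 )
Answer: 6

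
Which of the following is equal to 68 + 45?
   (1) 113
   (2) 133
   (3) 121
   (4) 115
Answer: 1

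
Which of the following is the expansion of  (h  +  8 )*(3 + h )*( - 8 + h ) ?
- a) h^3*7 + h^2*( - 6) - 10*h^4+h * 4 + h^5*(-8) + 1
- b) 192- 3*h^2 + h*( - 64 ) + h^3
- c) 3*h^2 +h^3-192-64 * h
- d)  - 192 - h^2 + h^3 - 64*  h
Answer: c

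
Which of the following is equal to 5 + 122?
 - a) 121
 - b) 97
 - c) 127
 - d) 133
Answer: c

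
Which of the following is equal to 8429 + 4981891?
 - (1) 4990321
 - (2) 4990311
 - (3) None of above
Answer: 3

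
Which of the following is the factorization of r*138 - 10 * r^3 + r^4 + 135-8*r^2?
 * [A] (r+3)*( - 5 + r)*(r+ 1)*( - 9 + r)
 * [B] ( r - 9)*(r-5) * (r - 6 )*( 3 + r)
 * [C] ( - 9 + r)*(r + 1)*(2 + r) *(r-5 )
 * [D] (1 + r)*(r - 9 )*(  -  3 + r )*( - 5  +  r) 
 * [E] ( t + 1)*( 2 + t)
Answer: A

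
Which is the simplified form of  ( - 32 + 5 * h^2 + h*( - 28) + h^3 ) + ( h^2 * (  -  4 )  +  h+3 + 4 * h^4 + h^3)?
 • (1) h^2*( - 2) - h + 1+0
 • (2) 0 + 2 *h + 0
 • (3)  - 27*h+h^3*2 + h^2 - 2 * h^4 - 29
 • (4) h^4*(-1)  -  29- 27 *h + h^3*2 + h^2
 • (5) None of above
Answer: 5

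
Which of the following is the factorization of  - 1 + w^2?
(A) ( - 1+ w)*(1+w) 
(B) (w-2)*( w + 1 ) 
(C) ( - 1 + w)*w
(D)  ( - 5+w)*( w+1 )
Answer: A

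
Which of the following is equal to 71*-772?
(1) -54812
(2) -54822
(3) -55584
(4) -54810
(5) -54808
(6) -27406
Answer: 1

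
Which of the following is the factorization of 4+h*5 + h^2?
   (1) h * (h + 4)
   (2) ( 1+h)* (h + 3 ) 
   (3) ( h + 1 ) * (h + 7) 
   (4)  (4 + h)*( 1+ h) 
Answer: 4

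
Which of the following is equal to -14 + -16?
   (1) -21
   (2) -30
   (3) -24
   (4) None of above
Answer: 2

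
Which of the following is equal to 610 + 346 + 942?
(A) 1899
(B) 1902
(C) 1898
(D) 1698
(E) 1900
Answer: C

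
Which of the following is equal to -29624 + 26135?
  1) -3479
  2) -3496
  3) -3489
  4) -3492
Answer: 3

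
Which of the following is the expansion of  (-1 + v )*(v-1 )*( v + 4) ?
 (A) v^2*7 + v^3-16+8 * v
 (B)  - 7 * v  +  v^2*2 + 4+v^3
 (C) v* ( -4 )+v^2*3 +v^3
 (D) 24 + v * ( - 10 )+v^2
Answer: B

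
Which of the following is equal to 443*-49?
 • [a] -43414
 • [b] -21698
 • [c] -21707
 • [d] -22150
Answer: c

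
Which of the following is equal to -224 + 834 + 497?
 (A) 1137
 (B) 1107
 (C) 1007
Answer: B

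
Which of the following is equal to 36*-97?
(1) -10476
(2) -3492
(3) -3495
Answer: 2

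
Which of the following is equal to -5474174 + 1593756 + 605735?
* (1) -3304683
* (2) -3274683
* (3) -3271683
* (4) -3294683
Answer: 2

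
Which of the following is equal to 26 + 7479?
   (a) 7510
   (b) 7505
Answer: b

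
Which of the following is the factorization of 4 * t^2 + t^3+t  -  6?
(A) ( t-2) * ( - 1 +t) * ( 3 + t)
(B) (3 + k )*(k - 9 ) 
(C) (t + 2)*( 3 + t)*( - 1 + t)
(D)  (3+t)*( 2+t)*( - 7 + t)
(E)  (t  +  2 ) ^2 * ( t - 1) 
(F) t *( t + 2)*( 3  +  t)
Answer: C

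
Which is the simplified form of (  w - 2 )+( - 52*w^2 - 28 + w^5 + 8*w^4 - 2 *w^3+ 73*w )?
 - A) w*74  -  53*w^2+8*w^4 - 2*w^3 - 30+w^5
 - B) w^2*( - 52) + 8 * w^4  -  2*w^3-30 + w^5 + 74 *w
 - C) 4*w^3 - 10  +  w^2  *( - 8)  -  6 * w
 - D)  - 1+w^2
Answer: B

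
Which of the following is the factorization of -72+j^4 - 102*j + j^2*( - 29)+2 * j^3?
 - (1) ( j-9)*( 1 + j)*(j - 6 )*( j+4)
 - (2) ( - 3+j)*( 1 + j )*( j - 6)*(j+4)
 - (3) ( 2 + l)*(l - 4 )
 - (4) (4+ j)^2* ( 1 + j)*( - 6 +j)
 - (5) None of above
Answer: 5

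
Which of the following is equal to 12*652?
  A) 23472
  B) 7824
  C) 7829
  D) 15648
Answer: B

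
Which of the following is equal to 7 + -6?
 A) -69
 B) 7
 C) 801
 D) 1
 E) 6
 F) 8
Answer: D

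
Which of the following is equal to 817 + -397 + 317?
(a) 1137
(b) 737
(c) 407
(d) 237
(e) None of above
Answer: b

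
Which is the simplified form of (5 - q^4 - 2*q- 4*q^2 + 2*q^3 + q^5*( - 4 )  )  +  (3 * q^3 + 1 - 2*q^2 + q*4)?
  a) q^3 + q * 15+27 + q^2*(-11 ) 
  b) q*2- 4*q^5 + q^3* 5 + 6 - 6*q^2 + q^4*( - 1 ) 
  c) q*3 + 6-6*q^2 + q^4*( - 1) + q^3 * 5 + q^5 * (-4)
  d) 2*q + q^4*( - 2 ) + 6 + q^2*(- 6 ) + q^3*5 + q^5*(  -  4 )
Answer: b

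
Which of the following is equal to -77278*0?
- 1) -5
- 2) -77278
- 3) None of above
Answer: 3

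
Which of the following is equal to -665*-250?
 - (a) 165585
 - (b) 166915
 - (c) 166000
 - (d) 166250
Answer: d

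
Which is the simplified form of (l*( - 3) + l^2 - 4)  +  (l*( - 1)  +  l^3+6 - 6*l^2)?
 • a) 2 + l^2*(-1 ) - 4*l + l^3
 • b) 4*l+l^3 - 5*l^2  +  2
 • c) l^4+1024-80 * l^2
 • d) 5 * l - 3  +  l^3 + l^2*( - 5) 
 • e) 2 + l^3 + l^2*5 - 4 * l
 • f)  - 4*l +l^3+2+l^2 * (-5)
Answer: f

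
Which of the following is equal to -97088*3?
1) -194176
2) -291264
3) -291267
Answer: 2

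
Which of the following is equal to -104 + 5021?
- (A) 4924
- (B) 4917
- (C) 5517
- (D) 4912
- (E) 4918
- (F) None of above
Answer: B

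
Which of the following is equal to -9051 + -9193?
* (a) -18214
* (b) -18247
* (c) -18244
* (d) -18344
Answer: c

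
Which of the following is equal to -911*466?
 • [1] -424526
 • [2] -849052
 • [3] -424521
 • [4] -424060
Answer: 1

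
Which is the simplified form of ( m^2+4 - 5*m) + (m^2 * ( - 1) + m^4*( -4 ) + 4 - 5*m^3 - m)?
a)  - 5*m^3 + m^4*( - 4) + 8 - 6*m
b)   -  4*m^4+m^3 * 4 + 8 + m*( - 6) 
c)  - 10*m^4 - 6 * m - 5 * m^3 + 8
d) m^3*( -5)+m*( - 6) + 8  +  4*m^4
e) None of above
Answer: a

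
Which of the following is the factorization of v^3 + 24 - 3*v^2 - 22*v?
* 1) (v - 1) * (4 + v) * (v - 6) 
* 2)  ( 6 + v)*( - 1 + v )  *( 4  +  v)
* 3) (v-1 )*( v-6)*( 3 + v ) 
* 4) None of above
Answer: 1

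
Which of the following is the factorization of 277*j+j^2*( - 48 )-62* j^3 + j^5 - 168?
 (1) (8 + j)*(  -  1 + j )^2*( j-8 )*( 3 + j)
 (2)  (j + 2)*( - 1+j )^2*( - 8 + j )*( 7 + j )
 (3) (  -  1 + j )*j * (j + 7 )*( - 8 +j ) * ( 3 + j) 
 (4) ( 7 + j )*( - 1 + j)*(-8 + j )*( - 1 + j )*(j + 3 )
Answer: 4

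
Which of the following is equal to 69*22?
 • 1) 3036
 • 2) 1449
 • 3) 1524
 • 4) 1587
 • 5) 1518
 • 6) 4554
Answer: 5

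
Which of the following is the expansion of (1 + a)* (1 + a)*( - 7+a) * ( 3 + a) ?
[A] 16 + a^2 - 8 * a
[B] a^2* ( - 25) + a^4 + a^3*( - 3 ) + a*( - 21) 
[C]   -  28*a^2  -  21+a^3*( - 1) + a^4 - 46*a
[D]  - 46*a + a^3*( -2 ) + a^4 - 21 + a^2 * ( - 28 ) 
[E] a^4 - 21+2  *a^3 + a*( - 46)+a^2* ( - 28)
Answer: D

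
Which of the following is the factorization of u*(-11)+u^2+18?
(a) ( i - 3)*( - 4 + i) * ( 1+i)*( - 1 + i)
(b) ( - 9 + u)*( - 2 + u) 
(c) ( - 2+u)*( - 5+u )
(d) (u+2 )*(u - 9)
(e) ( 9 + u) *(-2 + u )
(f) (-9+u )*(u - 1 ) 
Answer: b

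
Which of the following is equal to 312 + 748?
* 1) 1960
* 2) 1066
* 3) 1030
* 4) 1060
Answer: 4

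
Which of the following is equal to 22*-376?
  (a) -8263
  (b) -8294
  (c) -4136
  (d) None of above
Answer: d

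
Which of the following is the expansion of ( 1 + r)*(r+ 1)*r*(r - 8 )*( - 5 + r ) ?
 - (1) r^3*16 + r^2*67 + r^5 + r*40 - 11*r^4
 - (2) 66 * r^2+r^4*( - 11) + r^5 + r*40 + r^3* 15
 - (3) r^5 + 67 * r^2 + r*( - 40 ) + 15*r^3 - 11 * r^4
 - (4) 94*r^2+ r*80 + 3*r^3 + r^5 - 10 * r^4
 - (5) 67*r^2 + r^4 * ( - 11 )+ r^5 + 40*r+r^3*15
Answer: 5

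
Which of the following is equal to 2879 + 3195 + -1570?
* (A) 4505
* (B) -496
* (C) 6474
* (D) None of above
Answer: D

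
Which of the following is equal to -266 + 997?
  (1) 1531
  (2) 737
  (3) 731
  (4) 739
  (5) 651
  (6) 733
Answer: 3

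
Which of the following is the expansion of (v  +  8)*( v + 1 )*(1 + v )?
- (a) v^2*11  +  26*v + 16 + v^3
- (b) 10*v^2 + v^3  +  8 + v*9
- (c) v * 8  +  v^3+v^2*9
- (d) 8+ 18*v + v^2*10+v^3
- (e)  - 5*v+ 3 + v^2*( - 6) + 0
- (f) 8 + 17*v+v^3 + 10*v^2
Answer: f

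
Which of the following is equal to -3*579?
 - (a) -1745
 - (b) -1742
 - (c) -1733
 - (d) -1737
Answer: d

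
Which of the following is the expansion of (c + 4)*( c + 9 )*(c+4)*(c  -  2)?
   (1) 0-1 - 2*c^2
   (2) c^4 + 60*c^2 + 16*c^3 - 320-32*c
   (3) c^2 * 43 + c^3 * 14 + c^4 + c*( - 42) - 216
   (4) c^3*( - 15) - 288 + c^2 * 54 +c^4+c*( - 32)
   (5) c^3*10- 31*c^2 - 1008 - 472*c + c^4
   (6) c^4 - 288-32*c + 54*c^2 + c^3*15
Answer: 6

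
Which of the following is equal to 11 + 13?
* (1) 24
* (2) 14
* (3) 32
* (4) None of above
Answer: 1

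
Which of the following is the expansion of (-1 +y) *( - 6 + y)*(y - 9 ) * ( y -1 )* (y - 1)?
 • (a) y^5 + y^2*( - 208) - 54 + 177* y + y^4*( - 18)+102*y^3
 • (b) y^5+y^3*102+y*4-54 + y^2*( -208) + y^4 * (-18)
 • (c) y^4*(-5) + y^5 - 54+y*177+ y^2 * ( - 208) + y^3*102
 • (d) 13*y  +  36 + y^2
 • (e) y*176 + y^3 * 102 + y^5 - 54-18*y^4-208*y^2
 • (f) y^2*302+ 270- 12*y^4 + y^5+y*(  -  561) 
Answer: a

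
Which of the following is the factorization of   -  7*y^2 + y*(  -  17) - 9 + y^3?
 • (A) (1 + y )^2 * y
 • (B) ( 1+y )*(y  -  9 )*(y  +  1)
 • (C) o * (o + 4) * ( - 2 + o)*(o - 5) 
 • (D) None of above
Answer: B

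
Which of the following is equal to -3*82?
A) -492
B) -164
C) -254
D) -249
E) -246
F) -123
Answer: E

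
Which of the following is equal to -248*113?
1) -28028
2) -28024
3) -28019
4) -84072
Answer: 2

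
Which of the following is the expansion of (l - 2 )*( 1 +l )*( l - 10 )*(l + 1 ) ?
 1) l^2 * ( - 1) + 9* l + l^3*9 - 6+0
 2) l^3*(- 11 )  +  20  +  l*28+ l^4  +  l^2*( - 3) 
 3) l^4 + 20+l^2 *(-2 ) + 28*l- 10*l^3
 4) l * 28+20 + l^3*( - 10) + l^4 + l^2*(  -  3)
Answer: 4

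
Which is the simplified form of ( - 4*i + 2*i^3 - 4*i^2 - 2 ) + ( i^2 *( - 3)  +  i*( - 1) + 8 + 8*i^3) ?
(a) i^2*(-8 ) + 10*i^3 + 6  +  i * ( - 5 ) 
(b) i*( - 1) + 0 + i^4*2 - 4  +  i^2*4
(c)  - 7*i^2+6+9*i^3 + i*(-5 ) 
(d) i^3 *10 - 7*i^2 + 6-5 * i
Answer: d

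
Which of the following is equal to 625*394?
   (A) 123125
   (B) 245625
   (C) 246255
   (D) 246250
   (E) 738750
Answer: D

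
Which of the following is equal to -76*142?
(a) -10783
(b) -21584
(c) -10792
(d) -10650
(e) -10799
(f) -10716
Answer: c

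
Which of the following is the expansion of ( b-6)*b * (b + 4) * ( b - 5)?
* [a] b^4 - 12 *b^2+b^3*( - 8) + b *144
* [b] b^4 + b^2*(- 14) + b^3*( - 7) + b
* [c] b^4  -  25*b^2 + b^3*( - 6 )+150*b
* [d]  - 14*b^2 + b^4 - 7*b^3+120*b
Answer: d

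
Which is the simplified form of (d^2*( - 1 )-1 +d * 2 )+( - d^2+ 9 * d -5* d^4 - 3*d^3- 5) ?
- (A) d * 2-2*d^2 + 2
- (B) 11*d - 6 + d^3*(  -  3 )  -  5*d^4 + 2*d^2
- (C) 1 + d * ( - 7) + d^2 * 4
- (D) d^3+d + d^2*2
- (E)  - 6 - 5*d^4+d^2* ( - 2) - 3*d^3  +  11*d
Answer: E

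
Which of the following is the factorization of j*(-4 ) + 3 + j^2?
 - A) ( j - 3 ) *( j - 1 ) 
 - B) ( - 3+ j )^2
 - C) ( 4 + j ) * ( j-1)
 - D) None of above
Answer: A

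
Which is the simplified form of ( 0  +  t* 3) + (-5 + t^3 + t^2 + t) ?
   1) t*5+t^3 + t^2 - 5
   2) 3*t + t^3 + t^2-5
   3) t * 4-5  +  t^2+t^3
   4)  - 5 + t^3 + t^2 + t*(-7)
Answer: 3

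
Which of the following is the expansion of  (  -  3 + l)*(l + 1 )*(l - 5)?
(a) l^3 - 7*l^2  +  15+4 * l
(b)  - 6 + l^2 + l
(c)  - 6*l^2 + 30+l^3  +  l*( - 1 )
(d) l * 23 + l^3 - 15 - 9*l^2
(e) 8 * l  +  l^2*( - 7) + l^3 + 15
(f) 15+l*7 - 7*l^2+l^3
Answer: f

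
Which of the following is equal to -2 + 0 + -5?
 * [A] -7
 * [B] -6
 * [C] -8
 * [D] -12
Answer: A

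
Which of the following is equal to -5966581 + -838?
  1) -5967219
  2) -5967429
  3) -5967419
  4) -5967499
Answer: 3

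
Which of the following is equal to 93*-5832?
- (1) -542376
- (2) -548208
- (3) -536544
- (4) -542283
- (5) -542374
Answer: 1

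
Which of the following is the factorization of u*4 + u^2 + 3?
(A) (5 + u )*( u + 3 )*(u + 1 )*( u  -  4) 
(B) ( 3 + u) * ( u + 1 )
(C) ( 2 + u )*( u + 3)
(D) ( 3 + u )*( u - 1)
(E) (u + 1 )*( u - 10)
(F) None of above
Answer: B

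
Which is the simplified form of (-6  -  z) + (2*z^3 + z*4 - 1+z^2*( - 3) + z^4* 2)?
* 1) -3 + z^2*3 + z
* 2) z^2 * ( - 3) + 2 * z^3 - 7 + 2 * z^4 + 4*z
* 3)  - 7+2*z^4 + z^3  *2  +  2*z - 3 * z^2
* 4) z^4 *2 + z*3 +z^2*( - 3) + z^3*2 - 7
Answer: 4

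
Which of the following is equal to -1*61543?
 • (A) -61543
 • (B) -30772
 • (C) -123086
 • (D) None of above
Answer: A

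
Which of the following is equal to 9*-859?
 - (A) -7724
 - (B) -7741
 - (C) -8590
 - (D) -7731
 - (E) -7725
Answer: D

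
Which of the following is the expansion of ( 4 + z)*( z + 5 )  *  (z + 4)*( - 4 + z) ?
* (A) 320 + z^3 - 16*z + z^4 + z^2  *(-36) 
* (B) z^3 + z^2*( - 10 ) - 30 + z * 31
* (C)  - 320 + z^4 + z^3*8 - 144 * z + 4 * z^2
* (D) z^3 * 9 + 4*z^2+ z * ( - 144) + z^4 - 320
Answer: D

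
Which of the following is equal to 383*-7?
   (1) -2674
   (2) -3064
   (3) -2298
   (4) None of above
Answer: 4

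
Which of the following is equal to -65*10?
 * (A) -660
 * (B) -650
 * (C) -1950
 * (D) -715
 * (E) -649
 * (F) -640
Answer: B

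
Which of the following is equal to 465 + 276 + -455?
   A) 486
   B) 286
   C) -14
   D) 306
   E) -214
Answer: B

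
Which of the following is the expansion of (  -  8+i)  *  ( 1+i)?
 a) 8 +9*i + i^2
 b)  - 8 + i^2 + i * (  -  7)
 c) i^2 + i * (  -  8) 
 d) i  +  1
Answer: b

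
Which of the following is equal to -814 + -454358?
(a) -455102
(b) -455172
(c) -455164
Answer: b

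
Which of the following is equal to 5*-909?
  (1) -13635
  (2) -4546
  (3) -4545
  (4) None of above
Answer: 3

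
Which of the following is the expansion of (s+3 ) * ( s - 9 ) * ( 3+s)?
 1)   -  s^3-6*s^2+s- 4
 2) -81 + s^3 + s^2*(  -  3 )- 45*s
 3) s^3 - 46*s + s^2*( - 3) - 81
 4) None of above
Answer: 2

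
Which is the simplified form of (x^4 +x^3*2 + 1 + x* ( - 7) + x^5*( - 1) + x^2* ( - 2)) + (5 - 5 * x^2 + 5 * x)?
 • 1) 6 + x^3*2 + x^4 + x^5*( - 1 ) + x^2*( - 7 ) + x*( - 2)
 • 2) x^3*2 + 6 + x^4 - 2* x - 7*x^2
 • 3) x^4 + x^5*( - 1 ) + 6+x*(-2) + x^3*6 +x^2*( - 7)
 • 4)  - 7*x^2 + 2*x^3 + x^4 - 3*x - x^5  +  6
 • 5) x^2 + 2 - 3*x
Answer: 1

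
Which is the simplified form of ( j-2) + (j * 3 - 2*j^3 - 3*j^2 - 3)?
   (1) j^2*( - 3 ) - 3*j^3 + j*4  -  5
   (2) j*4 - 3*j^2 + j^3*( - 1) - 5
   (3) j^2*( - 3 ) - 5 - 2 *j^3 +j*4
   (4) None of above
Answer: 3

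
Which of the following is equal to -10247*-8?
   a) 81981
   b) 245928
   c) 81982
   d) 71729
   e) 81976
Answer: e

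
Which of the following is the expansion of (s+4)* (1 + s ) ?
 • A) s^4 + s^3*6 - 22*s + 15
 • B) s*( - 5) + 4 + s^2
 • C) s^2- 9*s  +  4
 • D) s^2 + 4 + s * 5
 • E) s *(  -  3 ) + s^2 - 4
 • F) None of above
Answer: D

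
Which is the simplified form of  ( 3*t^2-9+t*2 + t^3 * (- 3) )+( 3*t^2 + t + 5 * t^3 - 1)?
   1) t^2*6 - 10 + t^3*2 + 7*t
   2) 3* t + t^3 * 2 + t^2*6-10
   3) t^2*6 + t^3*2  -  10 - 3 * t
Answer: 2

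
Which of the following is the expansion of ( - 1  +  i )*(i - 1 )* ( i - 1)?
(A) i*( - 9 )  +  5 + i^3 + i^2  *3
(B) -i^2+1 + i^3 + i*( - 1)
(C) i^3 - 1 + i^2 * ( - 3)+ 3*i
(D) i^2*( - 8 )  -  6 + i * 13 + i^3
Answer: C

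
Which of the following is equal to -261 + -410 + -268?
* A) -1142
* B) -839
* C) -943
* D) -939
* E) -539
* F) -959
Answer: D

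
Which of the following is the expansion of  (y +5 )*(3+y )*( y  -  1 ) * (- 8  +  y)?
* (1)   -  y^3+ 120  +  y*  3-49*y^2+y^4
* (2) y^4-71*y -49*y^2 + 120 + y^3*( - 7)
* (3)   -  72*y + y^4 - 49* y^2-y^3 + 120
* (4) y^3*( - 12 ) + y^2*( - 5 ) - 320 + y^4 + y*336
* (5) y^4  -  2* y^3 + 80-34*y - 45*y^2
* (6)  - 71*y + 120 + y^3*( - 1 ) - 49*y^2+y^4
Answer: 6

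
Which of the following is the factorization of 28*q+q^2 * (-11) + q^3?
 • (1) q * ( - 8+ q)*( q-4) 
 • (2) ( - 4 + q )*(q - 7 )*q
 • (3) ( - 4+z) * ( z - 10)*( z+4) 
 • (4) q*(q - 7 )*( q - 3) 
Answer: 2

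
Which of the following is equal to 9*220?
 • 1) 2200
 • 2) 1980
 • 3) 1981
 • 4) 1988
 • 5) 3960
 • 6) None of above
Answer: 2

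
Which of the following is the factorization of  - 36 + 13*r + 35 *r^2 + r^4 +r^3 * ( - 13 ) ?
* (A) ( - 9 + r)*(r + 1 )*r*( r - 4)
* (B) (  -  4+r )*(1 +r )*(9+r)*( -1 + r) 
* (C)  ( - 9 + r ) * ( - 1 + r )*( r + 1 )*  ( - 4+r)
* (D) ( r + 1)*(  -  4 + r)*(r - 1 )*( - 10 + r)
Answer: C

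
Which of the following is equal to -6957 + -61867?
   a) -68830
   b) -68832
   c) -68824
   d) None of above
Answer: c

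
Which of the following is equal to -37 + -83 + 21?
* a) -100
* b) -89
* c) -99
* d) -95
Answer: c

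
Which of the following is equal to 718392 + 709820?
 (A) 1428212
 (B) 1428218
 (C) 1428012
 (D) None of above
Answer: A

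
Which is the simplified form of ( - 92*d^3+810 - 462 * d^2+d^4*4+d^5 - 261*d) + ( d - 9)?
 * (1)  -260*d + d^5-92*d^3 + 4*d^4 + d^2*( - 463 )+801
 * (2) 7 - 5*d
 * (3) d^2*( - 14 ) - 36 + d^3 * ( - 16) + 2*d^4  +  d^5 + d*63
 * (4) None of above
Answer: 4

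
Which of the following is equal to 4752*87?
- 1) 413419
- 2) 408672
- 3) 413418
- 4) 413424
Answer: 4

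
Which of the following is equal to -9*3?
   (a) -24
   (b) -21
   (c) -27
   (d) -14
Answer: c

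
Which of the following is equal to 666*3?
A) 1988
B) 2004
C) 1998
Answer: C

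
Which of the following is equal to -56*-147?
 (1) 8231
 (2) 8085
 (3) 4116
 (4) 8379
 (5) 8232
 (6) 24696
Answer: 5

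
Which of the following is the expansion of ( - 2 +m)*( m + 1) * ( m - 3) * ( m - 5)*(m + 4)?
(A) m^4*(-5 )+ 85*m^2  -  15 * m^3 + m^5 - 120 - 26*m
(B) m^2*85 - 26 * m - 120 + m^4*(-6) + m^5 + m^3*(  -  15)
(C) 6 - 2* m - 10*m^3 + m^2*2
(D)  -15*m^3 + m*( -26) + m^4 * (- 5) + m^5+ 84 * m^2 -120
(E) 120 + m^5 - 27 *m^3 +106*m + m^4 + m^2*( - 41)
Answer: A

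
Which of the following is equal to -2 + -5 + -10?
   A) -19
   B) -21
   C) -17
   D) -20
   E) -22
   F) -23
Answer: C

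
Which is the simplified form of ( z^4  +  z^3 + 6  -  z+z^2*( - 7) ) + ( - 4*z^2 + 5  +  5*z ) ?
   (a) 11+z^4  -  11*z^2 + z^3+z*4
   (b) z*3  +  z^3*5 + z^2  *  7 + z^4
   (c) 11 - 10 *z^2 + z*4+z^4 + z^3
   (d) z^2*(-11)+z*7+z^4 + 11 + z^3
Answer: a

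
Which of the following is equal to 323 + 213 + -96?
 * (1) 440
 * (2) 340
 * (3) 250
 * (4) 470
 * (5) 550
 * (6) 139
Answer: 1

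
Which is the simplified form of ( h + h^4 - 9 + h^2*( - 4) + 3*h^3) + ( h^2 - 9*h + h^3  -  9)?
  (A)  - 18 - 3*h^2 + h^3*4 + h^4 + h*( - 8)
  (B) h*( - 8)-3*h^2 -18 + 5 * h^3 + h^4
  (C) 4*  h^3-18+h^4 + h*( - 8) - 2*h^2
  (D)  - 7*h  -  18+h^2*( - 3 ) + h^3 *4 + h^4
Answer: A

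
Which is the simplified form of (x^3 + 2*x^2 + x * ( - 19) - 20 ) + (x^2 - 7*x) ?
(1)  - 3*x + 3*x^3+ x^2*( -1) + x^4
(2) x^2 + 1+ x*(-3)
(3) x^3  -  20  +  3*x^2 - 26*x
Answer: 3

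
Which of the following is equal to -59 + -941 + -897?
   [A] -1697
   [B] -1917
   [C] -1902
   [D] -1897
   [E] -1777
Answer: D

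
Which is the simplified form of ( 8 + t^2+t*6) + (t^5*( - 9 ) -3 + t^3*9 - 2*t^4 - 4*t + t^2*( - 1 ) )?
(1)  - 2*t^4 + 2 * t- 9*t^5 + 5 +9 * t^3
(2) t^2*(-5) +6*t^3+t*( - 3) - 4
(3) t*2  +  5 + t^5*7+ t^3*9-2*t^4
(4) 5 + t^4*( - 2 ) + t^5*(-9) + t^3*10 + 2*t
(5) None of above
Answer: 1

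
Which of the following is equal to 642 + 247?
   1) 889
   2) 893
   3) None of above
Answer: 1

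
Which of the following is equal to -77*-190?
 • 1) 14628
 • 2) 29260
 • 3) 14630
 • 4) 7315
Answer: 3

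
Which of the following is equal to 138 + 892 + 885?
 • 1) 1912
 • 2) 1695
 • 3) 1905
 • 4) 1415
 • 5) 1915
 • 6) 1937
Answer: 5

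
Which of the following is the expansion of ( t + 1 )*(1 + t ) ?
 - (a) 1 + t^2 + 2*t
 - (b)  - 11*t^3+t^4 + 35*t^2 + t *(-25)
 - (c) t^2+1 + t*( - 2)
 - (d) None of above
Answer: a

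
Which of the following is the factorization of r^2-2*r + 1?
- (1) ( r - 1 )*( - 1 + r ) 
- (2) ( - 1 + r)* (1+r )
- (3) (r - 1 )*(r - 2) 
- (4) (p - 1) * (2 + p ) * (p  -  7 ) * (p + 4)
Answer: 1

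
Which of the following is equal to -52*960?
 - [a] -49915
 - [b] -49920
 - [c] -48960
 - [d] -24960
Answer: b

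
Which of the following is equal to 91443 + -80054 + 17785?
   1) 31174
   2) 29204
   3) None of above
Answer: 3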